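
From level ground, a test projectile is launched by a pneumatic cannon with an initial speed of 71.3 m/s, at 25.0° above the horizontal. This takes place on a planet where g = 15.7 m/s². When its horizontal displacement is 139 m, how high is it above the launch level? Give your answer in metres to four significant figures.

Components: vₓ = 71.30 cos 25.0° = 64.62 m/s, v_y0 = 71.30 sin 25.0° = 30.13 m/s.
x = vₓ t ⇒ t = 139/64.62 = 2.151 s.
Height: y = v_y0 t − ½ g t² = 30.13 × 2.151 − 7.850 × 2.151² = 64.82 − 36.32 = 28.49 m.

28.49 m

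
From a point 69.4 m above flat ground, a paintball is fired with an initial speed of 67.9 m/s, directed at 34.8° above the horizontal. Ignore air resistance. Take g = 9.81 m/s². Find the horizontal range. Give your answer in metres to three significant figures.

vₓ = 67.90 cos 34.8° = 55.76 m/s; v_y0 = 67.90 sin 34.8° = 38.75 m/s.
The projectile lands when y = 69.4 + (38.75) t − ½·9.81·t² = 0. Positive root: t = (38.75 + √(38.75² + 2·9.81·69.4)) / 9.81 = (38.75 + 53.51) / 9.81 = 9.405 s.
Horizontal distance: R = vₓ t = 55.76 × 9.405 = 524.4 m.

524 m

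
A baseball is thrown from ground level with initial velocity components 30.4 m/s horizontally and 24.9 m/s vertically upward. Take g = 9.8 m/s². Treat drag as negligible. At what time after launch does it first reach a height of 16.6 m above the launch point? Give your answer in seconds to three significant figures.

Height y(t) = 24.90 t − 4.900 t² = 16.6 gives 4.900 t² − 24.90 t + 16.6 = 0.
t = [24.90 ± √(24.90² − 2·9.80·16.6)] / 9.80 = (24.90 ± 17.17) / 9.80, so t = 0.7892 s or t = 4.292 s.
The first (ascending) time is 0.7892 s.

0.789 s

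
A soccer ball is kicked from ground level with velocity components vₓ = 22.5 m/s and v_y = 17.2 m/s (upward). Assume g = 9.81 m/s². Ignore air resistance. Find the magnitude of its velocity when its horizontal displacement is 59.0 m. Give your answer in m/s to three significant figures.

24.1 m/s

Time to reach x = 59.0 m: t = x/vₓ = 59.0/22.50 = 2.622 s.
Vertical velocity there: v_y = v_y0 − g t = 17.20 − 9.81 × 2.622 = −8.524 m/s.
Speed: √(vₓ² + v_y²) = √(22.50² + 8.524²) = 24.06 m/s.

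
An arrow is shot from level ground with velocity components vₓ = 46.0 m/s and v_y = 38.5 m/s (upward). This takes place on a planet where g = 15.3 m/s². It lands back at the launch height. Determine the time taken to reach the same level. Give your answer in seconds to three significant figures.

5.03 s

Landing at launch height ⇒ T = 2 v_y0 / g = 2 × 38.50 / 15.3 = 5.033 s.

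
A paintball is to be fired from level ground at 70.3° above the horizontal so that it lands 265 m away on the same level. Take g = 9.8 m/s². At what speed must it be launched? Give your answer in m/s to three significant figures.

From R = (v₀² / g) sin 2θ: v₀ = √(gR / sin 2θ).
v₀ = √(9.80 × 265 / sin 140.6°) = √(2597 / 0.6347) = √4091.5 = 63.96 m/s.

64.0 m/s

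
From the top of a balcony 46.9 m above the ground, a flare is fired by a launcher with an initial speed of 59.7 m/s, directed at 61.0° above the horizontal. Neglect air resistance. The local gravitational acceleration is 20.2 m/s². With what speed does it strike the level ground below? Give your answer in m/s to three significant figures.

Components: vₓ = 59.70 cos 61.0° = 28.94 m/s, v_y0 = 59.70 sin 61.0° = 52.21 m/s.
With up positive and y = 0 at the ground: y(t) = 46.9 + (52.21) t − 10.10 t². Setting y = 0 and taking the positive root: t = [52.21 + √(52.21² + 2·20.2·46.9)] / 20.2 = (52.21 + 67.98) / 20.2 = 5.950 s.
Vertical velocity at impact: v_y = v_y0 − g t = 52.21 − 20.2 × 5.950 = −67.98 m/s.
Speed: |v| = √(vₓ² + v_y²) = √(28.94² + 67.98²) = 73.88 m/s.

73.9 m/s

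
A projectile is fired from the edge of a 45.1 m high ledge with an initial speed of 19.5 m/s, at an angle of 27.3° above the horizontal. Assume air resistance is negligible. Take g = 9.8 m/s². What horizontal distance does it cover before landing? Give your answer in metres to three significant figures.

70.7 m

Horizontal component vₓ = 19.50 cos 27.3° = 17.33 m/s; vertical v_y0 = 19.50 sin 27.3° = 8.944 m/s.
The projectile lands when y = 45.1 + (8.944) t − ½·9.80·t² = 0. Positive root: t = (8.944 + √(8.944² + 2·9.80·45.1)) / 9.80 = (8.944 + 31.05) / 9.80 = 4.081 s.
Horizontal distance: R = vₓ t = 17.33 × 4.081 = 70.71 m.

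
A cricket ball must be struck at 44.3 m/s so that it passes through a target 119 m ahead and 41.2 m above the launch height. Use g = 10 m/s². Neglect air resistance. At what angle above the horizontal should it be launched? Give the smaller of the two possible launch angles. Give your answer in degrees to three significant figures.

41.6°

Trajectory: y = x tanθ − g x² (1 + tan²θ)/(2v₀²). With x = 119, y = 41.2, v₀ = 44.3, g = 10.0:
36.08 tan²θ − 119 tanθ + (77.28) = 0.
tanθ = [119 ± √(119² − 4 × 36.08 × (77.28))] / (2 × 36.08) = (119 ± 54.85) / 72.16, giving tanθ = 0.8890 or 2.409.
θ = 41.64° or 67.46°; the smaller is 41.64°.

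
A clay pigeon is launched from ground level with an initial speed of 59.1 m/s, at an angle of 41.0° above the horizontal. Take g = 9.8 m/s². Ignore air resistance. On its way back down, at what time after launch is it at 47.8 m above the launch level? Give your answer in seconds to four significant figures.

6.385 s

Components: vₓ = 59.10 cos 41.0° = 44.60 m/s, v_y0 = 59.10 sin 41.0° = 38.77 m/s.
Set y = v_y0 t − ½ g t² = 47.8: 4.900 t² − 38.77 t + 47.8 = 0.
Quadratic formula: t = (38.77 ± √566.47) / 9.80 = (38.77 ± 23.80) / 9.80 → t = 1.528 s or 6.385 s.
The descending-branch root is 6.385 s.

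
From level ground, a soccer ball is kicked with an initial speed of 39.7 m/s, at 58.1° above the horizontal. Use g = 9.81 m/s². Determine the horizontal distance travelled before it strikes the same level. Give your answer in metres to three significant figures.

vₓ = 39.70 cos 58.1° = 20.98 m/s; v_y0 = 39.70 sin 58.1° = 33.70 m/s.
Time aloft: T = 2 v_y0 / g = 2 × 33.70 / 9.81 = 6.871 s.
Horizontal distance R = vₓ T = 20.98 × 6.871 = 144.2 m.

144 m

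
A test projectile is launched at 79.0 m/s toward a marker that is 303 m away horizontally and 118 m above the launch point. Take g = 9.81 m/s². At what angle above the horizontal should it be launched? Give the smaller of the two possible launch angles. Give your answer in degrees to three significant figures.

Trajectory: y = x tanθ − g x² (1 + tan²θ)/(2v₀²). With x = 303, y = 118, v₀ = 79.0, g = 9.81:
72.16 tan²θ − 303 tanθ + (190.2) = 0.
tanθ = [303 ± √(303² − 4 × 72.16 × (190.2))] / (2 × 72.16) = (303 ± 192.2) / 144.3, giving tanθ = 0.7681 or 3.431.
θ = 37.53° or 73.75°; the smaller is 37.53°.

37.5°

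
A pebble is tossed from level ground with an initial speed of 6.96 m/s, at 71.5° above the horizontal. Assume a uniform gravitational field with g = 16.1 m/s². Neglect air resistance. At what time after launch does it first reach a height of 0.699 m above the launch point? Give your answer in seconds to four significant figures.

0.1249 s

Horizontal component vₓ = 6.960 cos 71.5° = 2.208 m/s; vertical v_y0 = 6.960 sin 71.5° = 6.600 m/s.
Height y(t) = 6.600 t − 8.050 t² = 0.699 gives 8.050 t² − 6.600 t + 0.699 = 0.
t = [6.600 ± √(6.600² − 2·16.1·0.699)] / 16.1 = (6.600 ± 4.589) / 16.1, so t = 0.1249 s or t = 0.6950 s.
The first (ascending) time is 0.1249 s.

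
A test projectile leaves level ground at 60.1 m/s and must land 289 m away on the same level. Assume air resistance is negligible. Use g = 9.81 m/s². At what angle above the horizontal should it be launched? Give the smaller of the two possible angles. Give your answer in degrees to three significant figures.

From R = (v₀²/g) sin 2θ: sin 2θ = 9.81 × 289 / 3612.0 = 0.7849.
2θ = 51.71° or 180° − 51.71° = 128.3°, so θ = 25.86° or 64.14°.
The smaller angle is 25.86°.

25.9°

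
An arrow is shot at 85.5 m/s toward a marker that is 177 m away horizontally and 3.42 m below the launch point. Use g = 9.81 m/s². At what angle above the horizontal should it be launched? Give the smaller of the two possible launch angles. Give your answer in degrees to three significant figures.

5.75°

Trajectory: y = x tanθ − g x² (1 + tan²θ)/(2v₀²). With x = 177, y = −3.42, v₀ = 85.5, g = 9.81:
21.02 tan²θ − 177 tanθ + (17.60) = 0.
tanθ = [177 ± √(177² − 4 × 21.02 × (17.60))] / (2 × 21.02) = (177 ± 172.8) / 42.04, giving tanθ = 0.1006 or 8.320.
θ = 5.747° or 83.15°; the smaller is 5.747°.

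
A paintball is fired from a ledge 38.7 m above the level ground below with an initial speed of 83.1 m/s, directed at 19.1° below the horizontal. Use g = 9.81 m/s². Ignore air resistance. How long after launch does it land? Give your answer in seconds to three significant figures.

Components: vₓ = 83.10 cos 19.1° = 78.53 m/s, v_y0 = −27.19 m/s (downward).
The projectile lands when y = 38.7 + (−27.19) t − ½·9.81·t² = 0. Positive root: t = (−27.19 + √(27.19² + 2·9.81·38.7)) / 9.81 = (−27.19 + 38.71) / 9.81 = 1.174 s.

1.17 s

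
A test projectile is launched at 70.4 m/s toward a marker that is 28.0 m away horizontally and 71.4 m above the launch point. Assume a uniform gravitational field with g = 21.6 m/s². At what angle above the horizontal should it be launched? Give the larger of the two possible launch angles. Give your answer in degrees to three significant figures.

Trajectory: y = x tanθ − g x² (1 + tan²θ)/(2v₀²). With x = 28.0, y = 71.4, v₀ = 70.4, g = 21.6:
1.708 tan²θ − 28.0 tanθ + (73.11) = 0.
tanθ = [28.0 ± √(28.0² − 4 × 1.708 × (73.11))] / (2 × 1.708) = (28.0 ± 16.86) / 3.417, giving tanθ = 3.259 or 13.13.
θ = 72.94° or 85.64°; the larger is 85.64°.

85.6°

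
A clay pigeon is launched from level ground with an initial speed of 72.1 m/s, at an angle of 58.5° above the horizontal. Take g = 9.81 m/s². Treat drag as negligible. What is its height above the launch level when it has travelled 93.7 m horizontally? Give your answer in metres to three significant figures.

123 m

Resolve: vₓ = 72.10 cos 58.5° = 37.67 m/s and v_y0 = 72.10 sin 58.5° = 61.48 m/s.
Time to reach x = 93.7 m: t = x/vₓ = 93.7/37.67 = 2.487 s.
Height: y = v_y0 t − ½ g t² = 61.48 × 2.487 − 4.905 × 2.487² = 152.9 − 30.34 = 122.6 m.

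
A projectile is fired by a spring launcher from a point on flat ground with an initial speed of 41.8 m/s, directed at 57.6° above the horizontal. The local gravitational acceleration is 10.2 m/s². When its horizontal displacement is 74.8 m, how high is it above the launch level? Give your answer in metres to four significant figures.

Components: vₓ = 41.80 cos 57.6° = 22.40 m/s, v_y0 = 41.80 sin 57.6° = 35.29 m/s.
x = vₓ t ⇒ t = 74.8/22.40 = 3.340 s.
Height: y = v_y0 t − ½ g t² = 35.29 × 3.340 − 5.100 × 3.340² = 117.9 − 56.88 = 60.98 m.

60.98 m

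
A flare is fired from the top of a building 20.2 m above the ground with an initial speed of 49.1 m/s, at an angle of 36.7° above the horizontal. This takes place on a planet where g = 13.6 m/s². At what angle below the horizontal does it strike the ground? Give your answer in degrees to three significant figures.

43.7°

vₓ = 49.10 cos 36.7° = 39.37 m/s; v_y0 = 49.10 sin 36.7° = 29.34 m/s.
Vertical motion (up positive, ground at y = 0): 6.800 t² − (29.34) t − 20.2 = 0, so t = (29.34 + √(29.34² + 2·13.6·20.2)) / 13.6 = (29.34 + 37.56) / 13.6 = 4.919 s.
At impact: v_y = v_y0 − g t = −37.56 m/s; vₓ = 39.37 m/s.
Angle below horizontal: arctan(|v_y|/vₓ) = arctan(37.56/39.37) = 43.65°.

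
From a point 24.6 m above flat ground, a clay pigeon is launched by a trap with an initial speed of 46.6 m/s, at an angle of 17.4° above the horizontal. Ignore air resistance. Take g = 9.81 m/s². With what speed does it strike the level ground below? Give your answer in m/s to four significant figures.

51.52 m/s

vₓ = 46.60 cos 17.4° = 44.47 m/s; v_y0 = 46.60 sin 17.4° = 13.94 m/s.
With up positive and y = 0 at the ground: y(t) = 24.6 + (13.94) t − 4.905 t². Setting y = 0 and taking the positive root: t = [13.94 + √(13.94² + 2·9.81·24.6)] / 9.81 = (13.94 + 26.02) / 9.81 = 4.073 s.
Vertical velocity at impact: v_y = v_y0 − g t = 13.94 − 9.81 × 4.073 = −26.02 m/s.
Speed: |v| = √(vₓ² + v_y²) = √(44.47² + 26.02²) = 51.52 m/s.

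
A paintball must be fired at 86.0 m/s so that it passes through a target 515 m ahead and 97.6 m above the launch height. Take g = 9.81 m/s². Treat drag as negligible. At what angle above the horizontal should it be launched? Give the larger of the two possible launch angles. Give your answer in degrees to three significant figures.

Trajectory: y = x tanθ − g x² (1 + tan²θ)/(2v₀²). With x = 515, y = 97.6, v₀ = 86.0, g = 9.81:
175.9 tan²θ − 515 tanθ + (273.5) = 0.
tanθ = [515 ± √(515² − 4 × 175.9 × (273.5))] / (2 × 175.9) = (515 ± 269.8) / 351.8, giving tanθ = 0.6970 or 2.231.
θ = 34.88° or 65.86°; the larger is 65.86°.

65.9°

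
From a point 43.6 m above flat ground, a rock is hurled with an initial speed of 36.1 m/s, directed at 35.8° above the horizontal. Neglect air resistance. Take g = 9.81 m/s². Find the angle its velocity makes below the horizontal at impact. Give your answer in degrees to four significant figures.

Resolve: vₓ = 36.10 cos 35.8° = 29.28 m/s and v_y0 = 36.10 sin 35.8° = 21.12 m/s.
The projectile lands when y = 43.6 + (21.12) t − ½·9.81·t² = 0. Positive root: t = (21.12 + √(21.12² + 2·9.81·43.6)) / 9.81 = (21.12 + 36.07) / 9.81 = 5.830 s.
At impact: v_y = v_y0 − g t = −36.07 m/s; vₓ = 29.28 m/s.
Angle below horizontal: arctan(|v_y|/vₓ) = arctan(36.07/29.28) = 50.94°.

50.94°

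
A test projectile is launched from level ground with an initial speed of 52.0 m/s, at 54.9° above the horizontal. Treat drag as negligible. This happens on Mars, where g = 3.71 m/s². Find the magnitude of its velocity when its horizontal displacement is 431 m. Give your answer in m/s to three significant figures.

31.8 m/s

Resolve: vₓ = 52.00 cos 54.9° = 29.90 m/s and v_y0 = 52.00 sin 54.9° = 42.54 m/s.
Time to reach x = 431 m: t = x/vₓ = 431/29.90 = 14.41 s.
Vertical velocity there: v_y = v_y0 − g t = 42.54 − 3.71 × 14.41 = −10.93 m/s.
Speed: √(vₓ² + v_y²) = √(29.90² + 10.93²) = 31.84 m/s.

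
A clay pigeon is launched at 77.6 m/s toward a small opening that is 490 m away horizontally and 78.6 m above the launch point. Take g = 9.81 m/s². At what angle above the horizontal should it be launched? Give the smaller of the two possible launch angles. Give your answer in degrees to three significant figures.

Trajectory: y = x tanθ − g x² (1 + tan²θ)/(2v₀²). With x = 490, y = 78.6, v₀ = 77.6, g = 9.81:
195.6 tan²θ − 490 tanθ + (274.2) = 0.
tanθ = [490 ± √(490² − 4 × 195.6 × (274.2))] / (2 × 195.6) = (490 ± 160.1) / 391.1, giving tanθ = 0.8435 or 1.662.
θ = 40.15° or 58.96°; the smaller is 40.15°.

40.1°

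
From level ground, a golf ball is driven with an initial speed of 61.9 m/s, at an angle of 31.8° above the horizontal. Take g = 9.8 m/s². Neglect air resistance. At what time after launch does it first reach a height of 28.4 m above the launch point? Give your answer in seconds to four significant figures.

1.030 s

Horizontal component vₓ = 61.90 cos 31.8° = 52.61 m/s; vertical v_y0 = 61.90 sin 31.8° = 32.62 m/s.
Set y = v_y0 t − ½ g t² = 28.4: 4.900 t² − 32.62 t + 28.4 = 0.
Quadratic formula: t = (32.62 ± √507.33) / 9.80 = (32.62 ± 22.52) / 9.80 → t = 1.030 s or 5.627 s.
The first (ascending) time is 1.030 s.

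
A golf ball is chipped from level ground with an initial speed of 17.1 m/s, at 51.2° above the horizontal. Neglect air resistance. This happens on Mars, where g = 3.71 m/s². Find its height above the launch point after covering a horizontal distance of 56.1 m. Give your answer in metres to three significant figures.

Components: vₓ = 17.10 cos 51.2° = 10.71 m/s, v_y0 = 17.10 sin 51.2° = 13.33 m/s.
Time to reach x = 56.1 m: t = x/vₓ = 56.1/10.71 = 5.236 s.
Height: y = v_y0 t − ½ g t² = 13.33 × 5.236 − 1.855 × 5.236² = 69.77 − 50.85 = 18.92 m.

18.9 m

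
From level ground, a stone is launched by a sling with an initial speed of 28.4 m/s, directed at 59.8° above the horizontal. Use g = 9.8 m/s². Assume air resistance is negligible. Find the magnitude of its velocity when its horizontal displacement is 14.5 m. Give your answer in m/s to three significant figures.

Resolve: vₓ = 28.40 cos 59.8° = 14.29 m/s and v_y0 = 28.40 sin 59.8° = 24.55 m/s.
x = vₓ t ⇒ t = 14.5/14.29 = 1.015 s.
Vertical velocity there: v_y = v_y0 − g t = 24.55 − 9.80 × 1.015 = 14.60 m/s.
Speed: √(vₓ² + v_y²) = √(14.29² + 14.60²) = 20.43 m/s.

20.4 m/s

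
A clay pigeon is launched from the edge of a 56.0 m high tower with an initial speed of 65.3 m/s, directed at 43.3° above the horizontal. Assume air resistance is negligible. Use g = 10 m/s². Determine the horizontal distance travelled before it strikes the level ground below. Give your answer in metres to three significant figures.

479 m

Horizontal component vₓ = 65.30 cos 43.3° = 47.52 m/s; vertical v_y0 = 65.30 sin 43.3° = 44.78 m/s.
Vertical motion (up positive, ground at y = 0): 5.000 t² − (44.78) t − 56.0 = 0, so t = (44.78 + √(44.78² + 2·10.0·56.0)) / 10.0 = (44.78 + 55.91) / 10.0 = 10.07 s.
Horizontal distance: R = vₓ t = 47.52 × 10.07 = 478.5 m.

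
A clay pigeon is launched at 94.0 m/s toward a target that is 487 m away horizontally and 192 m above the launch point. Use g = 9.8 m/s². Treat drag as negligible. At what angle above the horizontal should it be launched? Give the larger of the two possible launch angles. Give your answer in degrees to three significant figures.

70.6°

Trajectory: y = x tanθ − g x² (1 + tan²θ)/(2v₀²). With x = 487, y = 192, v₀ = 94.0, g = 9.80:
131.5 tan²θ − 487 tanθ + (323.5) = 0.
tanθ = [487 ± √(487² − 4 × 131.5 × (323.5))] / (2 × 131.5) = (487 ± 258.8) / 263.0, giving tanθ = 0.8676 or 2.835.
θ = 40.95° or 70.57°; the larger is 70.57°.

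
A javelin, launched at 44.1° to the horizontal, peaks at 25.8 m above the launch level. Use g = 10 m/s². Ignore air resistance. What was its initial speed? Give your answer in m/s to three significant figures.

At the peak v_y = 0, so v_y0 = √(2gH) = √(2 × 10.0 × 25.8) = 22.72 m/s.
v_y0 = v₀ sin θ ⇒ v₀ = 22.72 / sin 44.1° = 32.64 m/s.

32.6 m/s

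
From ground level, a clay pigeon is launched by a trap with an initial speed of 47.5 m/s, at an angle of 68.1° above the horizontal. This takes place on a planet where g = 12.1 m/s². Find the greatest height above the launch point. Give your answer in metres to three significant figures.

80.3 m

Components: vₓ = 47.50 cos 68.1° = 17.72 m/s, v_y0 = 47.50 sin 68.1° = 44.07 m/s.
Maximum height: H = v_y0² / (2g) = 44.07² / (2 × 12.1) = 80.26 m.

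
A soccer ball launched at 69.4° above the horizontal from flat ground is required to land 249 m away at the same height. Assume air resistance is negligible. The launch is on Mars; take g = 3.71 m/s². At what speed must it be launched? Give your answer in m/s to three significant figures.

37.4 m/s

On level ground R = v₀² sin 2θ / g ⇒ v₀ = √(gR / sin 2θ).
v₀ = √(3.71 × 249 / sin 138.8°) = √(923.8 / 0.6587) = √1402.5 = 37.45 m/s.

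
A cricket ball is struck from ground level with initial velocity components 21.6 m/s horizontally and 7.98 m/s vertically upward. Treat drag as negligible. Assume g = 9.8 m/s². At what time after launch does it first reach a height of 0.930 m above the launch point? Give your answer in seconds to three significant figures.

Require v_y0 t − ½ g t² = 0.930, i.e. 4.900 t² − 7.980 t + 0.930 = 0.
t = [7.980 ± √(7.980² − 2·9.80·0.930)] / 9.80 = (7.980 ± 6.742) / 9.80, so t = 0.1263 s or t = 1.502 s.
The first (ascending) time is 0.1263 s.

0.126 s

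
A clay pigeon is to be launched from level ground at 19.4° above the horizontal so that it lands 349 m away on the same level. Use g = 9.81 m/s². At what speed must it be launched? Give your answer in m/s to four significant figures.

73.92 m/s

On level ground R = v₀² sin 2θ / g ⇒ v₀ = √(gR / sin 2θ).
v₀ = √(9.81 × 349 / sin 38.80°) = √(3424 / 0.6266) = √5463.9 = 73.92 m/s.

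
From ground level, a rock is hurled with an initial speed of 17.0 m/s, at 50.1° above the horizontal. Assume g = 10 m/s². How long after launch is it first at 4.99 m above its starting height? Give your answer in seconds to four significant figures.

vₓ = 17.00 cos 50.1° = 10.90 m/s; v_y0 = 17.00 sin 50.1° = 13.04 m/s.
Height y(t) = 13.04 t − 5.000 t² = 4.99 gives 5.000 t² − 13.04 t + 4.99 = 0.
t = [13.04 ± √(13.04² − 2·10.0·4.99)] / 10.0 = (13.04 ± 8.384) / 10.0, so t = 0.4658 s or t = 2.143 s.
The first (ascending) time is 0.4658 s.

0.4658 s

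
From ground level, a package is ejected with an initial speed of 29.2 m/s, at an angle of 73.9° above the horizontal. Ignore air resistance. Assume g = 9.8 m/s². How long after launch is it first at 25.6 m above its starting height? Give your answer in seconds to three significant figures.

1.14 s

Resolve: vₓ = 29.20 cos 73.9° = 8.098 m/s and v_y0 = 29.20 sin 73.9° = 28.05 m/s.
Set y = v_y0 t − ½ g t² = 25.6: 4.900 t² − 28.05 t + 25.6 = 0.
t = [28.05 ± √(28.05² − 2·9.80·25.6)] / 9.80 = (28.05 ± 16.89) / 9.80, so t = 1.139 s or t = 4.586 s.
The first (ascending) time is 1.139 s.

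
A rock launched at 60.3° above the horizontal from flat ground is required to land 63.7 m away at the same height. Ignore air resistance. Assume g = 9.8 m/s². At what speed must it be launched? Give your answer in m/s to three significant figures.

From R = (v₀² / g) sin 2θ: v₀ = √(gR / sin 2θ).
v₀ = √(9.80 × 63.7 / sin 120.6°) = √(624.3 / 0.8607) = √725.26 = 26.93 m/s.

26.9 m/s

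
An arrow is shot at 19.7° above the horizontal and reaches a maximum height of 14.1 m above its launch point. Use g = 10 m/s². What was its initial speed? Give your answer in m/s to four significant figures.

49.82 m/s

At the peak v_y = 0, so v_y0 = √(2gH) = √(2 × 10.0 × 14.1) = 16.79 m/s.
v_y0 = v₀ sin θ ⇒ v₀ = 16.79 / sin 19.7° = 49.82 m/s.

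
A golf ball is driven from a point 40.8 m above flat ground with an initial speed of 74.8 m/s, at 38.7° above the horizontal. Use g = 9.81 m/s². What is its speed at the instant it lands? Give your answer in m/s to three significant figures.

Resolve: vₓ = 74.80 cos 38.7° = 58.38 m/s and v_y0 = 74.80 sin 38.7° = 46.77 m/s.
With up positive and y = 0 at the ground: y(t) = 40.8 + (46.77) t − 4.905 t². Setting y = 0 and taking the positive root: t = [46.77 + √(46.77² + 2·9.81·40.8)] / 9.81 = (46.77 + 54.66) / 9.81 = 10.34 s.
Vertical velocity at impact: v_y = v_y0 − g t = 46.77 − 9.81 × 10.34 = −54.66 m/s.
Speed: |v| = √(vₓ² + v_y²) = √(58.38² + 54.66²) = 79.97 m/s.

80.0 m/s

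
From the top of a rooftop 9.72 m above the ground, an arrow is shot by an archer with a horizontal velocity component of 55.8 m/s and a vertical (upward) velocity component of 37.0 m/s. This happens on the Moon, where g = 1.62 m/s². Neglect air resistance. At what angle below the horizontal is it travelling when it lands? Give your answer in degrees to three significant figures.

Vertical motion (up positive, ground at y = 0): 0.8100 t² − (37.00) t − 9.72 = 0, so t = (37.00 + √(37.00² + 2·1.62·9.72)) / 1.62 = (37.00 + 37.42) / 1.62 = 45.94 s.
At impact: v_y = v_y0 − g t = −37.42 m/s; vₓ = 55.80 m/s.
Angle below horizontal: arctan(|v_y|/vₓ) = arctan(37.42/55.80) = 33.85°.

33.8°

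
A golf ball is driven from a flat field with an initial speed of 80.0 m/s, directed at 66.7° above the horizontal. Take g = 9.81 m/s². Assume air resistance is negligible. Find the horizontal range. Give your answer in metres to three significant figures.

474 m

Components: vₓ = 80.00 cos 66.7° = 31.64 m/s, v_y0 = 80.00 sin 66.7° = 73.48 m/s.
Time aloft: T = 2 v_y0 / g = 2 × 73.48 / 9.81 = 14.98 s.
Horizontal distance R = vₓ T = 31.64 × 14.98 = 474.0 m.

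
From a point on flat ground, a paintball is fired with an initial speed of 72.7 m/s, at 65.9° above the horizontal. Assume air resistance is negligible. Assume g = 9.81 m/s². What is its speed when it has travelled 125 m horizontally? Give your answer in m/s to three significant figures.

Horizontal component vₓ = 72.70 cos 65.9° = 29.69 m/s; vertical v_y0 = 72.70 sin 65.9° = 66.36 m/s.
Time to reach x = 125 m: t = x/vₓ = 125/29.69 = 4.211 s.
Vertical velocity there: v_y = v_y0 − g t = 66.36 − 9.81 × 4.211 = 25.06 m/s.
Speed: √(vₓ² + v_y²) = √(29.69² + 25.06²) = 38.85 m/s.

38.8 m/s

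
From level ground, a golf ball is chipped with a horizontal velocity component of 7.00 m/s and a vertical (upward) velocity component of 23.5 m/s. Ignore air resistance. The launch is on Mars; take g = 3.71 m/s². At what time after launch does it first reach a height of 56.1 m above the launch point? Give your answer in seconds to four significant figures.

3.191 s

Set y = v_y0 t − ½ g t² = 56.1: 1.855 t² − 23.50 t + 56.1 = 0.
t = [23.50 ± √(23.50² − 2·3.71·56.1)] / 3.71 = (23.50 ± 11.66) / 3.71, so t = 3.191 s or t = 9.477 s.
The first (ascending) time is 3.191 s.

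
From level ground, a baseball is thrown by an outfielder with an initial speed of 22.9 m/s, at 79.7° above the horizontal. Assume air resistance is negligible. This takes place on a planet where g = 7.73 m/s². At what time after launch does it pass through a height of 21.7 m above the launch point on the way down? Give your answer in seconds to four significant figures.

4.612 s

Horizontal component vₓ = 22.90 cos 79.7° = 4.095 m/s; vertical v_y0 = 22.90 sin 79.7° = 22.53 m/s.
Require v_y0 t − ½ g t² = 21.7, i.e. 3.865 t² − 22.53 t + 21.7 = 0.
t = [22.53 ± √(22.53² − 2·7.73·21.7)] / 7.73 = (22.53 ± 13.12) / 7.73, so t = 1.217 s or t = 4.612 s.
The descending-branch root is 4.612 s.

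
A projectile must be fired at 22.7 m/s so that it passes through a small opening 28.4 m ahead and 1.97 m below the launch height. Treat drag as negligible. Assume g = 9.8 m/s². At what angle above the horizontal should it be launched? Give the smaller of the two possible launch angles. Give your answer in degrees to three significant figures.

Trajectory: y = x tanθ − g x² (1 + tan²θ)/(2v₀²). With x = 28.4, y = −1.97, v₀ = 22.7, g = 9.80:
7.670 tan²θ − 28.4 tanθ + (5.700) = 0.
tanθ = [28.4 ± √(28.4² − 4 × 7.670 × (5.700))] / (2 × 7.670) = (28.4 ± 25.13) / 15.34, giving tanθ = 0.2129 or 3.490.
θ = 12.02° or 74.01°; the smaller is 12.02°.

12.0°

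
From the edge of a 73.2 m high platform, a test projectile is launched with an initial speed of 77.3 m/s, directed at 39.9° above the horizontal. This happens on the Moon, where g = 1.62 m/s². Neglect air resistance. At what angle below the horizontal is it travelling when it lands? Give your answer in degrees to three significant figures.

41.2°

Resolve: vₓ = 77.30 cos 39.9° = 59.30 m/s and v_y0 = 77.30 sin 39.9° = 49.58 m/s.
The projectile lands when y = 73.2 + (49.58) t − ½·1.62·t² = 0. Positive root: t = (49.58 + √(49.58² + 2·1.62·73.2)) / 1.62 = (49.58 + 51.92) / 1.62 = 62.66 s.
At impact: v_y = v_y0 − g t = −51.92 m/s; vₓ = 59.30 m/s.
Angle below horizontal: arctan(|v_y|/vₓ) = arctan(51.92/59.30) = 41.20°.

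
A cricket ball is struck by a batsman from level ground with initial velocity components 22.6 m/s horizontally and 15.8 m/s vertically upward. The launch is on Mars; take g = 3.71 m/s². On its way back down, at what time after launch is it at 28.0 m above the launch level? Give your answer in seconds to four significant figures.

Require v_y0 t − ½ g t² = 28.0, i.e. 1.855 t² − 15.80 t + 28.0 = 0.
Quadratic formula: t = (15.80 ± √41.880) / 3.71 = (15.80 ± 6.471) / 3.71 → t = 2.514 s or 6.003 s.
The descending-branch root is 6.003 s.

6.003 s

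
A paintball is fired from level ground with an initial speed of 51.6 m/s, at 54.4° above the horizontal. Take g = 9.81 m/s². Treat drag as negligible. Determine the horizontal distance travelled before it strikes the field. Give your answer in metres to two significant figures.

260 m

vₓ = 51.60 cos 54.4° = 30.04 m/s; v_y0 = 51.60 sin 54.4° = 41.96 m/s.
Time aloft: T = 2 v_y0 / g = 2 × 41.96 / 9.81 = 8.554 s.
Horizontal distance R = vₓ T = 30.04 × 8.554 = 256.9 m.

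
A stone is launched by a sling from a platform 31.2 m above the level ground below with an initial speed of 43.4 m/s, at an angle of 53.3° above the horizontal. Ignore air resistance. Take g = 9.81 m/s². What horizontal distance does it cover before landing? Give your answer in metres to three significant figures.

205 m

Resolve: vₓ = 43.40 cos 53.3° = 25.94 m/s and v_y0 = 43.40 sin 53.3° = 34.80 m/s.
Vertical motion (up positive, ground at y = 0): 4.905 t² − (34.80) t − 31.2 = 0, so t = (34.80 + √(34.80² + 2·9.81·31.2)) / 9.81 = (34.80 + 42.70) / 9.81 = 7.899 s.
Horizontal distance: R = vₓ t = 25.94 × 7.899 = 204.9 m.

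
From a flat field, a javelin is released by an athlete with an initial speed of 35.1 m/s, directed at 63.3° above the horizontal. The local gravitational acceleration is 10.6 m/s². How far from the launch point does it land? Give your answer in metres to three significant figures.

93.3 m

Components: vₓ = 35.10 cos 63.3° = 15.77 m/s, v_y0 = 35.10 sin 63.3° = 31.36 m/s.
Time aloft: T = 2 v_y0 / g = 2 × 31.36 / 10.6 = 5.916 s.
Horizontal distance R = vₓ T = 15.77 × 5.916 = 93.31 m.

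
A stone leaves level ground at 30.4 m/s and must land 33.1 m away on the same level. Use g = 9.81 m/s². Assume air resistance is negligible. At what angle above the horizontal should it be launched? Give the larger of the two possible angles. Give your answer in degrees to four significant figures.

79.71°

Level-ground range R = v₀² sin(2θ)/g ⇒ sin(2θ) = gR/v₀² = 9.81 × 33.1 / 30.4² = 0.3514.
2θ = 20.57° or 180° − 20.57° = 159.4°, so θ = 10.29° or 79.71°.
The larger angle is 79.71°.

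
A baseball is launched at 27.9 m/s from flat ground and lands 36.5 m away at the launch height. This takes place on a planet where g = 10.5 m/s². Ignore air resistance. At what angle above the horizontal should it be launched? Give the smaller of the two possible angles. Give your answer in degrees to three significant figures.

14.7°

Level-ground range R = v₀² sin(2θ)/g ⇒ sin(2θ) = gR/v₀² = 10.5 × 36.5 / 27.9² = 0.4923.
2θ = 29.50° or 180° − 29.50° = 150.5°, so θ = 14.75° or 75.25°.
The smaller angle is 14.75°.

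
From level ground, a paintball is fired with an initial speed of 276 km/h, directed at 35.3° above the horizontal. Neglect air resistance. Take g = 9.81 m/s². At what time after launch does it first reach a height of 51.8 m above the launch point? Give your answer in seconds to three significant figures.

Convert: 276 km/h = 276/3.6 = 76.67 m/s.
vₓ = 76.67 cos 35.3° = 62.57 m/s; v_y0 = 76.67 sin 35.3° = 44.30 m/s.
Height y(t) = 44.30 t − 4.905 t² = 51.8 gives 4.905 t² − 44.30 t + 51.8 = 0.
Quadratic formula: t = (44.30 ± √946.39) / 9.81 = (44.30 ± 30.76) / 9.81 → t = 1.380 s or 7.652 s.
The first (ascending) time is 1.380 s.

1.38 s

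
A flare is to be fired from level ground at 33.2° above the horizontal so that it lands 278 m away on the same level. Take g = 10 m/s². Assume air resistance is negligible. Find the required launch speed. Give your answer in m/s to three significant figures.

Level-ground range: R = v₀² sin(2θ)/g, so v₀ = √(gR / sin 2θ).
v₀ = √(10.0 × 278 / sin 66.40°) = √(2780 / 0.9164) = √3033.7 = 55.08 m/s.

55.1 m/s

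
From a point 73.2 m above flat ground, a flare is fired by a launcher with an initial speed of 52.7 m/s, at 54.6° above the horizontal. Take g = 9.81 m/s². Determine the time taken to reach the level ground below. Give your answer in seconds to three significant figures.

10.2 s

vₓ = 52.70 cos 54.6° = 30.53 m/s; v_y0 = 52.70 sin 54.6° = 42.96 m/s.
Vertical motion (up positive, ground at y = 0): 4.905 t² − (42.96) t − 73.2 = 0, so t = (42.96 + √(42.96² + 2·9.81·73.2)) / 9.81 = (42.96 + 57.28) / 9.81 = 10.22 s.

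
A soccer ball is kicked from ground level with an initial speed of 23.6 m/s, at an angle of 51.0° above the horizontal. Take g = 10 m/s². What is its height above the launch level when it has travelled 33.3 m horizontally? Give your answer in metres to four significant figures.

vₓ = 23.60 cos 51.0° = 14.85 m/s; v_y0 = 23.60 sin 51.0° = 18.34 m/s.
Time to reach x = 33.3 m: t = x/vₓ = 33.3/14.85 = 2.242 s.
Height: y = v_y0 t − ½ g t² = 18.34 × 2.242 − 5.000 × 2.242² = 41.12 − 25.14 = 15.99 m.

15.99 m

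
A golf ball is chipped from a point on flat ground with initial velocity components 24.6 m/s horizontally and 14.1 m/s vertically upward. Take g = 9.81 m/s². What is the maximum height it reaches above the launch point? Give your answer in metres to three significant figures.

10.1 m

At the apex v_y = 0, so H = v_y0²/(2g) = 14.10²/19.62 = 10.13 m.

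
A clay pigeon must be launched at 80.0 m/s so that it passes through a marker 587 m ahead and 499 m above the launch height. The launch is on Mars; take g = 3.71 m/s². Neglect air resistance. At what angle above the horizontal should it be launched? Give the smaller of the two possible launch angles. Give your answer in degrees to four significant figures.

Trajectory: y = x tanθ − g x² (1 + tan²θ)/(2v₀²). With x = 587, y = 499, v₀ = 80.0, g = 3.71:
99.87 tan²θ − 587 tanθ + (598.9) = 0.
tanθ = [587 ± √(587² − 4 × 99.87 × (598.9))] / (2 × 99.87) = (587 ± 324.5) / 199.7, giving tanθ = 1.314 or 4.564.
θ = 52.73° or 77.64°; the smaller is 52.73°.

52.73°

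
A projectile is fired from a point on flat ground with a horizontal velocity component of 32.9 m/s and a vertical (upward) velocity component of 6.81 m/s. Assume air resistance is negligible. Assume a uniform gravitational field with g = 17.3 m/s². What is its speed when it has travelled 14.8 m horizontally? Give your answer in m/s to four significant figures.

x = vₓ t ⇒ t = 14.8/32.90 = 0.4498 s.
Vertical velocity there: v_y = v_y0 − g t = 6.810 − 17.3 × 0.4498 = −0.9724 m/s.
Speed: √(vₓ² + v_y²) = √(32.90² + 0.9724²) = 32.91 m/s.

32.91 m/s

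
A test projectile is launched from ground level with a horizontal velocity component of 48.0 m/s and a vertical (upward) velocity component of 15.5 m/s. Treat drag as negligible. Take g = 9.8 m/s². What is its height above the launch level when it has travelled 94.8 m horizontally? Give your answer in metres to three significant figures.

11.5 m

At x = 94.8 m, t = x/vₓ = 94.8/48.00 = 1.975 s.
Height: y = v_y0 t − ½ g t² = 15.50 × 1.975 − 4.900 × 1.975² = 30.61 − 19.11 = 11.50 m.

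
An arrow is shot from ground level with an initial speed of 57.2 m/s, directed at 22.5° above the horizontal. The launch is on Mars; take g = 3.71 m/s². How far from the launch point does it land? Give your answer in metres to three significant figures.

Resolve: vₓ = 57.20 cos 22.5° = 52.85 m/s and v_y0 = 57.20 sin 22.5° = 21.89 m/s.
Flight time T = 2 v_y0 / g = 11.80 s.
Range: R = vₓ T = 52.85 × 11.80 = 623.6 m.

624 m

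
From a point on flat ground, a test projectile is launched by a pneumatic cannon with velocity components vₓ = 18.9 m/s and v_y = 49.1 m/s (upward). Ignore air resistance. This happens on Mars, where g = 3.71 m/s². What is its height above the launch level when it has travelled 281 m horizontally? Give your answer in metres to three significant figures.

320 m

x = vₓ t ⇒ t = 281/18.90 = 14.87 s.
Height: y = v_y0 t − ½ g t² = 49.10 × 14.87 − 1.855 × 14.87² = 730.0 − 410.0 = 320.0 m.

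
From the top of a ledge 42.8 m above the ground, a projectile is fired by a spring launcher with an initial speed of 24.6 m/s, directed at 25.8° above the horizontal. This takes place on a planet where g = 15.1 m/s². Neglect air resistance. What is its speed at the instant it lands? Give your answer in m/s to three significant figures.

vₓ = 24.60 cos 25.8° = 22.15 m/s; v_y0 = 24.60 sin 25.8° = 10.71 m/s.
With up positive and y = 0 at the ground: y(t) = 42.8 + (10.71) t − 7.550 t². Setting y = 0 and taking the positive root: t = [10.71 + √(10.71² + 2·15.1·42.8)] / 15.1 = (10.71 + 37.51) / 15.1 = 3.193 s.
Vertical velocity at impact: v_y = v_y0 − g t = 10.71 − 15.1 × 3.193 = −37.51 m/s.
Speed: |v| = √(vₓ² + v_y²) = √(22.15² + 37.51²) = 43.56 m/s.

43.6 m/s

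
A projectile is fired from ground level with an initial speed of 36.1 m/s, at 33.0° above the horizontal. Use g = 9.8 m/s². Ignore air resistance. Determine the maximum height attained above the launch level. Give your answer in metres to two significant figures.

20 m

Horizontal component vₓ = 36.10 cos 33.0° = 30.28 m/s; vertical v_y0 = 36.10 sin 33.0° = 19.66 m/s.
Peak height H = v_y0² / (2g) = 386.57 / 19.60 = 19.72 m.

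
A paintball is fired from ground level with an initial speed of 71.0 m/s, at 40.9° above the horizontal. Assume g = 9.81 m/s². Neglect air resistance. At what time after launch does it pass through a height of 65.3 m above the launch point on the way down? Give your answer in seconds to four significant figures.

vₓ = 71.00 cos 40.9° = 53.67 m/s; v_y0 = 71.00 sin 40.9° = 46.49 m/s.
Set y = v_y0 t − ½ g t² = 65.3: 4.905 t² − 46.49 t + 65.3 = 0.
Quadratic formula: t = (46.49 ± √879.82) / 9.81 = (46.49 ± 29.66) / 9.81 → t = 1.715 s or 7.762 s.
The descending-branch root is 7.762 s.

7.762 s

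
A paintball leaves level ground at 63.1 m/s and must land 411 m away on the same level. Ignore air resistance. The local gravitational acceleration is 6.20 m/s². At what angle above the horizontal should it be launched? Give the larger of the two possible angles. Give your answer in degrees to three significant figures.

70.1°

From R = (v₀²/g) sin 2θ: sin 2θ = 6.20 × 411 / 3981.6 = 0.6400.
2θ = 39.79° or 180° − 39.79° = 140.2°, so θ = 19.90° or 70.10°.
The larger angle is 70.10°.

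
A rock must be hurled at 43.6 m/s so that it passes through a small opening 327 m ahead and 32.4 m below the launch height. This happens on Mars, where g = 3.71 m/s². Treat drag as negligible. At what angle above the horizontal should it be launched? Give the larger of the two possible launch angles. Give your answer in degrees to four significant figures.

Trajectory: y = x tanθ − g x² (1 + tan²θ)/(2v₀²). With x = 327, y = −32.4, v₀ = 43.6, g = 3.71:
104.3 tan²θ − 327 tanθ + (71.94) = 0.
tanθ = [327 ± √(327² − 4 × 104.3 × (71.94))] / (2 × 104.3) = (327 ± 277.3) / 208.7, giving tanθ = 0.2381 or 2.896.
θ = 13.39° or 70.95°; the larger is 70.95°.

70.95°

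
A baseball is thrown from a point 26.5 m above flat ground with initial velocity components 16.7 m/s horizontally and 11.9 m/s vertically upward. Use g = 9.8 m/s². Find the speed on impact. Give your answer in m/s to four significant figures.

30.66 m/s

With up positive and y = 0 at the ground: y(t) = 26.5 + (11.90) t − 4.900 t². Setting y = 0 and taking the positive root: t = [11.90 + √(11.90² + 2·9.80·26.5)] / 9.80 = (11.90 + 25.71) / 9.80 = 3.838 s.
Vertical velocity at impact: v_y = v_y0 − g t = 11.90 − 9.80 × 3.838 = −25.71 m/s.
Speed: |v| = √(vₓ² + v_y²) = √(16.70² + 25.71²) = 30.66 m/s.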